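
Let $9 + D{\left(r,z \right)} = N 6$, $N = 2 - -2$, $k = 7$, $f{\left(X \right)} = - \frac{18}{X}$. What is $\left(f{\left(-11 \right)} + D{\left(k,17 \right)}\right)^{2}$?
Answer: $\frac{33489}{121} \approx 276.77$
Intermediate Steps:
$N = 4$ ($N = 2 + 2 = 4$)
$D{\left(r,z \right)} = 15$ ($D{\left(r,z \right)} = -9 + 4 \cdot 6 = -9 + 24 = 15$)
$\left(f{\left(-11 \right)} + D{\left(k,17 \right)}\right)^{2} = \left(- \frac{18}{-11} + 15\right)^{2} = \left(\left(-18\right) \left(- \frac{1}{11}\right) + 15\right)^{2} = \left(\frac{18}{11} + 15\right)^{2} = \left(\frac{183}{11}\right)^{2} = \frac{33489}{121}$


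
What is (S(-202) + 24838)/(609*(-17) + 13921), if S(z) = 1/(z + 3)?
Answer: 4942761/710032 ≈ 6.9613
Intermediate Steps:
S(z) = 1/(3 + z)
(S(-202) + 24838)/(609*(-17) + 13921) = (1/(3 - 202) + 24838)/(609*(-17) + 13921) = (1/(-199) + 24838)/(-10353 + 13921) = (-1/199 + 24838)/3568 = (4942761/199)*(1/3568) = 4942761/710032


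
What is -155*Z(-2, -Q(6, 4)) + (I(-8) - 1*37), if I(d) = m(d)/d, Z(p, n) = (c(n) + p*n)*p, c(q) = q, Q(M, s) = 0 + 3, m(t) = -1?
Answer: 7145/8 ≈ 893.13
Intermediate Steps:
Q(M, s) = 3
Z(p, n) = p*(n + n*p) (Z(p, n) = (n + p*n)*p = (n + n*p)*p = p*(n + n*p))
I(d) = -1/d
-155*Z(-2, -Q(6, 4)) + (I(-8) - 1*37) = -155*(-1*3)*(-2)*(1 - 2) + (-1/(-8) - 1*37) = -(-465)*(-2)*(-1) + (-1*(-⅛) - 37) = -155*(-6) + (⅛ - 37) = 930 - 295/8 = 7145/8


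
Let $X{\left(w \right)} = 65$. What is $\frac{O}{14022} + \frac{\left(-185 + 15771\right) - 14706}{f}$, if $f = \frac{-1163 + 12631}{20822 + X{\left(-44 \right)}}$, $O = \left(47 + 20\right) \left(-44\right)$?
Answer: $\frac{32212300582}{20100537} \approx 1602.6$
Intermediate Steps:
$O = -2948$ ($O = 67 \left(-44\right) = -2948$)
$f = \frac{11468}{20887}$ ($f = \frac{-1163 + 12631}{20822 + 65} = \frac{11468}{20887} \approx 0.54905$)
$\frac{O}{14022} + \frac{\left(-185 + 15771\right) - 14706}{f} = - \frac{2948}{14022} + \frac{\left(-185 + 15771\right) - 14706}{\frac{11468}{20887}} = \left(-2948\right) \frac{1}{14022} + \left(15586 - 14706\right) \frac{20887}{11468} = - \frac{1474}{7011} + 880 \cdot \frac{20887}{11468} = - \frac{1474}{7011} + \frac{4595140}{2867} = \frac{32212300582}{20100537}$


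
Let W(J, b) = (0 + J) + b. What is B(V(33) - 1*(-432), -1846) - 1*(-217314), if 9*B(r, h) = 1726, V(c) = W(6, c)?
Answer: 1957552/9 ≈ 2.1751e+5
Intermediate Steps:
W(J, b) = J + b
V(c) = 6 + c
B(r, h) = 1726/9 (B(r, h) = (1/9)*1726 = 1726/9)
B(V(33) - 1*(-432), -1846) - 1*(-217314) = 1726/9 - 1*(-217314) = 1726/9 + 217314 = 1957552/9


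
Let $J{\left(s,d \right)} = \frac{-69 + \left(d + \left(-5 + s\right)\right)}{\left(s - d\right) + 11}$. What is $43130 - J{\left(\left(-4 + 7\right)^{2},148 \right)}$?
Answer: $\frac{5520723}{128} \approx 43131.0$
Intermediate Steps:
$J{\left(s,d \right)} = \frac{-74 + d + s}{11 + s - d}$ ($J{\left(s,d \right)} = \frac{-69 + \left(-5 + d + s\right)}{11 + s - d} = \frac{-74 + d + s}{11 + s - d}$)
$43130 - J{\left(\left(-4 + 7\right)^{2},148 \right)} = 43130 - \frac{-74 + 148 + \left(-4 + 7\right)^{2}}{11 + \left(-4 + 7\right)^{2} - 148} = 43130 - \frac{-74 + 148 + 3^{2}}{11 + 3^{2} - 148} = 43130 - \frac{-74 + 148 + 9}{11 + 9 - 148} = 43130 - \frac{1}{-128} \cdot 83 = 43130 - \left(- \frac{1}{128}\right) 83 = 43130 - - \frac{83}{128} = 43130 + \frac{83}{128} = \frac{5520723}{128}$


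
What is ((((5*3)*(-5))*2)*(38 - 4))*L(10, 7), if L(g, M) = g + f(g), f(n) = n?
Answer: -102000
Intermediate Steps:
L(g, M) = 2*g (L(g, M) = g + g = 2*g)
((((5*3)*(-5))*2)*(38 - 4))*L(10, 7) = ((((5*3)*(-5))*2)*(38 - 4))*(2*10) = (((15*(-5))*2)*34)*20 = (-75*2*34)*20 = -150*34*20 = -5100*20 = -102000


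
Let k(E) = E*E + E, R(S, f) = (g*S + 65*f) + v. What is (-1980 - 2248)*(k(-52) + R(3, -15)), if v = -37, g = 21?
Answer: -7200284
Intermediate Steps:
R(S, f) = -37 + 21*S + 65*f (R(S, f) = (21*S + 65*f) - 37 = -37 + 21*S + 65*f)
k(E) = E + E² (k(E) = E² + E = E + E²)
(-1980 - 2248)*(k(-52) + R(3, -15)) = (-1980 - 2248)*(-52*(1 - 52) + (-37 + 21*3 + 65*(-15))) = -4228*(-52*(-51) + (-37 + 63 - 975)) = -4228*(2652 - 949) = -4228*1703 = -7200284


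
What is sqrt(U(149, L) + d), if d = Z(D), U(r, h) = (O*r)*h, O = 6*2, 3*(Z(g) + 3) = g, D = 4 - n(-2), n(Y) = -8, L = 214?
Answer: sqrt(382633) ≈ 618.57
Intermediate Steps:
D = 12 (D = 4 - 1*(-8) = 4 + 8 = 12)
Z(g) = -3 + g/3
O = 12
U(r, h) = 12*h*r (U(r, h) = (12*r)*h = 12*h*r)
d = 1 (d = -3 + (1/3)*12 = -3 + 4 = 1)
sqrt(U(149, L) + d) = sqrt(12*214*149 + 1) = sqrt(382632 + 1) = sqrt(382633)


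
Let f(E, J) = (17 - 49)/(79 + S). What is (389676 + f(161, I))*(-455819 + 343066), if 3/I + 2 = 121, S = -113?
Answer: -746933150524/17 ≈ -4.3937e+10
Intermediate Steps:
I = 3/119 (I = 3/(-2 + 121) = 3/119 ≈ 0.025210)
f(E, J) = 16/17 (f(E, J) = (17 - 49)/(79 - 113) = -32/(-34) = -32*(-1/34) = 16/17)
(389676 + f(161, I))*(-455819 + 343066) = (389676 + 16/17)*(-455819 + 343066) = (6624508/17)*(-112753) = -746933150524/17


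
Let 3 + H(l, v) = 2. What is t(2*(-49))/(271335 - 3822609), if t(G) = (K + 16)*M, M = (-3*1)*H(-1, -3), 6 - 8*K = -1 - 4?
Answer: -139/9470064 ≈ -1.4678e-5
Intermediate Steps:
K = 11/8 (K = ¾ - (-1 - 4)/8 = ¾ - ⅛*(-5) = ¾ + 5/8 = 11/8 ≈ 1.3750)
H(l, v) = -1 (H(l, v) = -3 + 2 = -1)
M = 3 (M = -3*1*(-1) = -3*(-1) = 3)
t(G) = 417/8 (t(G) = (11/8 + 16)*3 = (139/8)*3 = 417/8)
t(2*(-49))/(271335 - 3822609) = 417/(8*(271335 - 3822609)) = (417/8)/(-3551274) = (417/8)*(-1/3551274) = -139/9470064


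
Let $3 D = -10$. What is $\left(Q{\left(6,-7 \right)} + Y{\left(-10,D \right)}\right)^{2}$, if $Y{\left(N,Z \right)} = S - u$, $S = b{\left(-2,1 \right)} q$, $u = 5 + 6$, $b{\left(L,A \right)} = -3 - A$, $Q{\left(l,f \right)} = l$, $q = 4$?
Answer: $441$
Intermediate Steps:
$D = - \frac{10}{3}$ ($D = \frac{1}{3} \left(-10\right) = - \frac{10}{3} \approx -3.3333$)
$u = 11$
$S = -16$ ($S = \left(-3 - 1\right) 4 = \left(-4\right) 4 = -16$)
$Y{\left(N,Z \right)} = -27$ ($Y{\left(N,Z \right)} = -16 - 11 = -27$)
$\left(Q{\left(6,-7 \right)} + Y{\left(-10,D \right)}\right)^{2} = \left(6 - 27\right)^{2} = \left(-21\right)^{2} = 441$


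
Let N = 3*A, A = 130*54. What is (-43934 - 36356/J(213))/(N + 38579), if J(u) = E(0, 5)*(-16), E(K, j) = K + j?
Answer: -869591/1192780 ≈ -0.72905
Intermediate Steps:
J(u) = -80 (J(u) = (0 + 5)*(-16) = 5*(-16) = -80)
A = 7020
N = 21060 (N = 3*7020 = 21060)
(-43934 - 36356/J(213))/(N + 38579) = (-43934 - 36356/(-80))/(21060 + 38579) = (-43934 - 36356*(-1/80))/59639 = (-43934 + 9089/20)*(1/59639) = -869591/20*1/59639 = -869591/1192780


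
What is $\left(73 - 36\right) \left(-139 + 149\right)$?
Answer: $370$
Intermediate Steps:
$\left(73 - 36\right) \left(-139 + 149\right) = 37 \cdot 10 = 370$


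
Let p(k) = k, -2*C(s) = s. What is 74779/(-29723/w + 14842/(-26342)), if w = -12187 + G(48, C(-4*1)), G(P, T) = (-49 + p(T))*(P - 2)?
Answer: 14132533984941/284997704 ≈ 49588.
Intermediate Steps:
C(s) = -s/2
G(P, T) = (-49 + T)*(-2 + P) (G(P, T) = (-49 + T)*(P - 2) = (-49 + T)*(-2 + P))
w = -14349 (w = -12187 + (98 - 49*48 - (-1)*(-4*1) + 48*(-(-2))) = -12187 + (98 - 2352 - (-1)*(-4) + 48*(-1/2*(-4))) = -12187 + (98 - 2352 - 2*2 + 48*2) = -12187 + (98 - 2352 - 4 + 96) = -12187 - 2162 = -14349)
74779/(-29723/w + 14842/(-26342)) = 74779/(-29723/(-14349) + 14842/(-26342)) = 74779/(-29723*(-1/14349) + 14842*(-1/26342)) = 74779/(29723/14349 - 7421/13171) = 74779/(284997704/188990679) = 74779*(188990679/284997704) = 14132533984941/284997704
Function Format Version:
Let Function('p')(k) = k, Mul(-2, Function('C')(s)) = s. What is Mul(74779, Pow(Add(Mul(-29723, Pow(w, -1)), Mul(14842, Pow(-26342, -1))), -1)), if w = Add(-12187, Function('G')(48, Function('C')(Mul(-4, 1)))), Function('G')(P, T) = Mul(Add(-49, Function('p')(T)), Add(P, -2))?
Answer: Rational(14132533984941, 284997704) ≈ 49588.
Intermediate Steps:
Function('C')(s) = Mul(Rational(-1, 2), s)
Function('G')(P, T) = Mul(Add(-49, T), Add(-2, P)) (Function('G')(P, T) = Mul(Add(-49, T), Add(P, -2)) = Mul(Add(-49, T), Add(-2, P)))
w = -14349 (w = Add(-12187, Add(98, Mul(-49, 48), Mul(-2, Mul(Rational(-1, 2), Mul(-4, 1))), Mul(48, Mul(Rational(-1, 2), Mul(-4, 1))))) = Add(-12187, Add(98, -2352, Mul(-2, Mul(Rational(-1, 2), -4)), Mul(48, Mul(Rational(-1, 2), -4)))) = Add(-12187, Add(98, -2352, Mul(-2, 2), Mul(48, 2))) = Add(-12187, Add(98, -2352, -4, 96)) = Add(-12187, -2162) = -14349)
Mul(74779, Pow(Add(Mul(-29723, Pow(w, -1)), Mul(14842, Pow(-26342, -1))), -1)) = Mul(74779, Pow(Add(Mul(-29723, Pow(-14349, -1)), Mul(14842, Pow(-26342, -1))), -1)) = Mul(74779, Pow(Add(Mul(-29723, Rational(-1, 14349)), Mul(14842, Rational(-1, 26342))), -1)) = Mul(74779, Pow(Add(Rational(29723, 14349), Rational(-7421, 13171)), -1)) = Mul(74779, Pow(Rational(284997704, 188990679), -1)) = Mul(74779, Rational(188990679, 284997704)) = Rational(14132533984941, 284997704)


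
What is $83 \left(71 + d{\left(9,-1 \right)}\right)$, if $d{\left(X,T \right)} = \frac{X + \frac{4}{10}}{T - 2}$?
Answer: $\frac{84494}{15} \approx 5632.9$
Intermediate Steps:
$d{\left(X,T \right)} = \frac{\frac{2}{5} + X}{-2 + T}$ ($d{\left(X,T \right)} = \frac{X + 4 \cdot \frac{1}{10}}{-2 + T} = \frac{X + \frac{2}{5}}{-2 + T} = \frac{\frac{2}{5} + X}{-2 + T}$)
$83 \left(71 + d{\left(9,-1 \right)}\right) = 83 \left(71 + \frac{\frac{2}{5} + 9}{-2 - 1}\right) = 83 \left(71 + \frac{1}{-3} \cdot \frac{47}{5}\right) = 83 \left(71 - \frac{47}{15}\right) = 83 \cdot \frac{1018}{15} = \frac{84494}{15}$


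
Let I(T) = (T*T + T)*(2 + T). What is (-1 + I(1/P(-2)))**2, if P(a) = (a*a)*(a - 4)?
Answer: 222159025/191102976 ≈ 1.1625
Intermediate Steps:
P(a) = a**2*(-4 + a)
I(T) = (2 + T)*(T + T**2) (I(T) = (T**2 + T)*(2 + T) = (T + T**2)*(2 + T) = (2 + T)*(T + T**2))
(-1 + I(1/P(-2)))**2 = (-1 + (2 + (1/((-2)**2*(-4 - 2)))**2 + 3/(((-2)**2*(-4 - 2))))/(((-2)**2*(-4 - 2))))**2 = (-1 + (2 + (1/(4*(-6)))**2 + 3/((4*(-6))))/((4*(-6))))**2 = (-1 + (2 + (1/(-24))**2 + 3/(-24))/(-24))**2 = (-1 - (2 + (-1/24)**2 + 3*(-1/24))/24)**2 = (-1 - (2 + 1/576 - 1/8)/24)**2 = (-1 - 1/24*1081/576)**2 = (-1 - 1081/13824)**2 = (-14905/13824)**2 = 222159025/191102976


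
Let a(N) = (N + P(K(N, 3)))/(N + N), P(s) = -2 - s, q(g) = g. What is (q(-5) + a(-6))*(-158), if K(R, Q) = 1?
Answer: 1343/2 ≈ 671.50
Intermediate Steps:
a(N) = (-3 + N)/(2*N) (a(N) = (N + (-2 - 1*1))/(N + N) = (N + (-2 - 1))/((2*N)) = (N - 3)*(1/(2*N)) = (-3 + N)*(1/(2*N)) = (-3 + N)/(2*N))
(q(-5) + a(-6))*(-158) = (-5 + (1/2)*(-3 - 6)/(-6))*(-158) = (-5 + (1/2)*(-1/6)*(-9))*(-158) = (-5 + 3/4)*(-158) = -17/4*(-158) = 1343/2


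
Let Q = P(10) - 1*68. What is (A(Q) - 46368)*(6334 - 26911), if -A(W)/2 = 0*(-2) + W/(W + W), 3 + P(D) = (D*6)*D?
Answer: 954134913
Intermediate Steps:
P(D) = -3 + 6*D**2 (P(D) = -3 + (D*6)*D = -3 + (6*D)*D = -3 + 6*D**2)
Q = 529 (Q = (-3 + 6*10**2) - 1*68 = (-3 + 6*100) - 68 = (-3 + 600) - 68 = 597 - 68 = 529)
A(W) = -1 (A(W) = -2*(0*(-2) + W/(W + W)) = -2*(0 + W/((2*W))) = -2*(0 + (1/(2*W))*W) = -2*(0 + 1/2) = -2*1/2 = -1)
(A(Q) - 46368)*(6334 - 26911) = (-1 - 46368)*(6334 - 26911) = -46369*(-20577) = 954134913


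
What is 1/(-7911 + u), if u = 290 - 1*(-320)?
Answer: -1/7301 ≈ -0.00013697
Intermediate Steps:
u = 610 (u = 290 + 320 = 610)
1/(-7911 + u) = 1/(-7911 + 610) = 1/(-7301) = -1/7301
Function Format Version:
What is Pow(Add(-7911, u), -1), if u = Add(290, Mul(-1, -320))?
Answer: Rational(-1, 7301) ≈ -0.00013697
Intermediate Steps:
u = 610 (u = Add(290, 320) = 610)
Pow(Add(-7911, u), -1) = Pow(Add(-7911, 610), -1) = Pow(-7301, -1) = Rational(-1, 7301)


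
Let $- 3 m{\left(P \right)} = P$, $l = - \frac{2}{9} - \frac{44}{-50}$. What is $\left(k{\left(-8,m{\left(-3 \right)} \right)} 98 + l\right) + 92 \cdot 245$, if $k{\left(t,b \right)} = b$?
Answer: $\frac{5093698}{225} \approx 22639.0$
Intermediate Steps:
$l = \frac{148}{225}$ ($l = \left(-2\right) \frac{1}{9} - - \frac{22}{25} = - \frac{2}{9} + \frac{22}{25} = \frac{148}{225} \approx 0.65778$)
$m{\left(P \right)} = - \frac{P}{3}$
$\left(k{\left(-8,m{\left(-3 \right)} \right)} 98 + l\right) + 92 \cdot 245 = \left(\left(- \frac{1}{3}\right) \left(-3\right) 98 + \frac{148}{225}\right) + 92 \cdot 245 = \left(1 \cdot 98 + \frac{148}{225}\right) + 22540 = \left(98 + \frac{148}{225}\right) + 22540 = \frac{22198}{225} + 22540 = \frac{5093698}{225}$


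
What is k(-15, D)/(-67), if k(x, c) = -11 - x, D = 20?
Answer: -4/67 ≈ -0.059702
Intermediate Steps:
k(-15, D)/(-67) = (-11 - 1*(-15))/(-67) = (-11 + 15)*(-1/67) = 4*(-1/67) = -4/67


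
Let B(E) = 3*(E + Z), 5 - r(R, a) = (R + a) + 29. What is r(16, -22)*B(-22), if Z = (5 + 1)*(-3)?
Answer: 2160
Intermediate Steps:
r(R, a) = -24 - R - a (r(R, a) = 5 - ((R + a) + 29) = 5 - (29 + R + a) = 5 + (-29 - R - a) = -24 - R - a)
Z = -18 (Z = 6*(-3) = -18)
B(E) = -54 + 3*E (B(E) = 3*(E - 18) = 3*(-18 + E) = -54 + 3*E)
r(16, -22)*B(-22) = (-24 - 1*16 - 1*(-22))*(-54 + 3*(-22)) = (-24 - 16 + 22)*(-54 - 66) = -18*(-120) = 2160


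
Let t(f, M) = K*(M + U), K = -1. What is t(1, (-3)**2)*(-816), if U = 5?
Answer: 11424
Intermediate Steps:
t(f, M) = -5 - M (t(f, M) = -(M + 5) = -(5 + M) = -5 - M)
t(1, (-3)**2)*(-816) = (-5 - 1*(-3)**2)*(-816) = (-5 - 1*9)*(-816) = (-5 - 9)*(-816) = -14*(-816) = 11424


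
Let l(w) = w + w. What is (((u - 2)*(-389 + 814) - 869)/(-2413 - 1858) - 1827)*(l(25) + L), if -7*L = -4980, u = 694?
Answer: -43153534840/29897 ≈ -1.4434e+6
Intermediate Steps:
L = 4980/7 (L = -⅐*(-4980) = 4980/7 ≈ 711.43)
l(w) = 2*w
(((u - 2)*(-389 + 814) - 869)/(-2413 - 1858) - 1827)*(l(25) + L) = (((694 - 2)*(-389 + 814) - 869)/(-2413 - 1858) - 1827)*(2*25 + 4980/7) = ((692*425 - 869)/(-4271) - 1827)*(50 + 4980/7) = ((294100 - 869)*(-1/4271) - 1827)*(5330/7) = (293231*(-1/4271) - 1827)*(5330/7) = (-293231/4271 - 1827)*(5330/7) = -8096348/4271*5330/7 = -43153534840/29897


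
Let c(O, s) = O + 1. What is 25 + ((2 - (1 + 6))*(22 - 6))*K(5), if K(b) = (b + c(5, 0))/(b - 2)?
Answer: -805/3 ≈ -268.33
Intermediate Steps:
c(O, s) = 1 + O
K(b) = (6 + b)/(-2 + b) (K(b) = (b + (1 + 5))/(b - 2) = (b + 6)/(-2 + b) = (6 + b)/(-2 + b))
25 + ((2 - (1 + 6))*(22 - 6))*K(5) = 25 + ((2 - (1 + 6))*(22 - 6))*((6 + 5)/(-2 + 5)) = 25 + ((2 - 1*7)*16)*(11/3) = 25 + ((2 - 7)*16)*((⅓)*11) = 25 - 5*16*(11/3) = 25 - 80*11/3 = 25 - 880/3 = -805/3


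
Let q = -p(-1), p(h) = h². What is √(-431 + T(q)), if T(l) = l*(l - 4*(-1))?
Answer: I*√434 ≈ 20.833*I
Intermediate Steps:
q = -1 (q = -1*(-1)² = -1*1 = -1)
T(l) = l*(4 + l) (T(l) = l*(l + 4) = l*(4 + l))
√(-431 + T(q)) = √(-431 - (4 - 1)) = √(-431 - 1*3) = √(-431 - 3) = √(-434) = I*√434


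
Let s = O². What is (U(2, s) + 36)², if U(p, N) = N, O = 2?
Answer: 1600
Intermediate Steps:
s = 4 (s = 2² = 4)
(U(2, s) + 36)² = (4 + 36)² = 40² = 1600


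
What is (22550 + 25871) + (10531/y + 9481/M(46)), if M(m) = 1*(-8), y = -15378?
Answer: 2905531019/61512 ≈ 47235.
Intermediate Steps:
M(m) = -8
(22550 + 25871) + (10531/y + 9481/M(46)) = (22550 + 25871) + (10531/(-15378) + 9481/(-8)) = 48421 + (10531*(-1/15378) + 9481*(-⅛)) = 48421 + (-10531/15378 - 9481/8) = 48421 - 72941533/61512 = 2905531019/61512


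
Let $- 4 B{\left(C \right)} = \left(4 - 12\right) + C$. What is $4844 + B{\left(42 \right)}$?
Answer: $\frac{9671}{2} \approx 4835.5$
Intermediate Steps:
$B{\left(C \right)} = 2 - \frac{C}{4}$ ($B{\left(C \right)} = - \frac{\left(4 - 12\right) + C}{4} = - \frac{-8 + C}{4} = 2 - \frac{C}{4}$)
$4844 + B{\left(42 \right)} = 4844 + \left(2 - \frac{21}{2}\right) = 4844 - \frac{17}{2} = \frac{9671}{2}$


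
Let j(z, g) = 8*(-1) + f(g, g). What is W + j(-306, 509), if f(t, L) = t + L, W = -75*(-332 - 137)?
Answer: 36185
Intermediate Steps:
W = 35175 (W = -75*(-469) = 35175)
f(t, L) = L + t
j(z, g) = -8 + 2*g (j(z, g) = 8*(-1) + (g + g) = -8 + 2*g)
W + j(-306, 509) = 35175 + (-8 + 2*509) = 35175 + (-8 + 1018) = 35175 + 1010 = 36185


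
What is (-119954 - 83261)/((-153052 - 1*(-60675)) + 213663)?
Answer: -203215/121286 ≈ -1.6755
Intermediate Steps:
(-119954 - 83261)/((-153052 - 1*(-60675)) + 213663) = -203215/((-153052 + 60675) + 213663) = -203215/(-92377 + 213663) = -203215/121286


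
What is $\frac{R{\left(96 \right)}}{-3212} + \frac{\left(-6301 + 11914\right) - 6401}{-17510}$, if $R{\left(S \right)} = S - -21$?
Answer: $\frac{241193}{28121060} \approx 0.008577$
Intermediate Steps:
$R{\left(S \right)} = 21 + S$ ($R{\left(S \right)} = S + 21 = 21 + S$)
$\frac{R{\left(96 \right)}}{-3212} + \frac{\left(-6301 + 11914\right) - 6401}{-17510} = \frac{21 + 96}{-3212} + \frac{\left(-6301 + 11914\right) - 6401}{-17510} = 117 \left(- \frac{1}{3212}\right) + \left(5613 - 6401\right) \left(- \frac{1}{17510}\right) = - \frac{117}{3212} - - \frac{394}{8755} = - \frac{117}{3212} + \frac{394}{8755} = \frac{241193}{28121060}$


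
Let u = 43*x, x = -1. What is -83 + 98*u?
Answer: -4297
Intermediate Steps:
u = -43 (u = 43*(-1) = -43)
-83 + 98*u = -83 + 98*(-43) = -83 - 4214 = -4297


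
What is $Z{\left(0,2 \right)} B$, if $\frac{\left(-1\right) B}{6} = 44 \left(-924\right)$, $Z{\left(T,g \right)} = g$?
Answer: $487872$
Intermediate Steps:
$B = 243936$ ($B = - 6 \cdot 44 \left(-924\right) = \left(-6\right) \left(-40656\right) = 243936$)
$Z{\left(0,2 \right)} B = 2 \cdot 243936 = 487872$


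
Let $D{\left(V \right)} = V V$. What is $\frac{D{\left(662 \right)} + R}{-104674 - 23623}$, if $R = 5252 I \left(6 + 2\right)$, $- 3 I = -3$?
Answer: $- \frac{480260}{128297} \approx -3.7433$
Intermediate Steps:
$I = 1$ ($I = \left(- \frac{1}{3}\right) \left(-3\right) = 1$)
$D{\left(V \right)} = V^{2}$
$R = 42016$ ($R = 5252 \cdot 1 \left(6 + 2\right) = 5252 \cdot 1 \cdot 8 = 5252 \cdot 8 = 42016$)
$\frac{D{\left(662 \right)} + R}{-104674 - 23623} = \frac{662^{2} + 42016}{-104674 - 23623} = \frac{438244 + 42016}{-128297} = 480260 \left(- \frac{1}{128297}\right) = - \frac{480260}{128297}$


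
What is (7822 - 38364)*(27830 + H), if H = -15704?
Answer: -370352292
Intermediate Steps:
(7822 - 38364)*(27830 + H) = (7822 - 38364)*(27830 - 15704) = -30542*12126 = -370352292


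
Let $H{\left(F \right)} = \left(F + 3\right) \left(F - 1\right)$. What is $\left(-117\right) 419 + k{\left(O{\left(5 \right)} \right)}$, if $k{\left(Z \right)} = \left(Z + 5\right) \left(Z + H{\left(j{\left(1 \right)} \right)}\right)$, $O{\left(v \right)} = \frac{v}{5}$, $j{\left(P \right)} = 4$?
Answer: $-48891$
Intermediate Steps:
$H{\left(F \right)} = \left(-1 + F\right) \left(3 + F\right)$ ($H{\left(F \right)} = \left(3 + F\right) \left(-1 + F\right) = \left(-1 + F\right) \left(3 + F\right)$)
$O{\left(v \right)} = \frac{v}{5}$ ($O{\left(v \right)} = v \frac{1}{5} = \frac{v}{5}$)
$k{\left(Z \right)} = \left(5 + Z\right) \left(21 + Z\right)$ ($k{\left(Z \right)} = \left(Z + 5\right) \left(Z + \left(-3 + 4^{2} + 2 \cdot 4\right)\right) = \left(5 + Z\right) \left(Z + \left(-3 + 16 + 8\right)\right) = \left(5 + Z\right) \left(Z + 21\right) = \left(5 + Z\right) \left(21 + Z\right)$)
$\left(-117\right) 419 + k{\left(O{\left(5 \right)} \right)} = \left(-117\right) 419 + \left(105 + \left(\frac{1}{5} \cdot 5\right)^{2} + 26 \cdot \frac{1}{5} \cdot 5\right) = -49023 + \left(105 + 1^{2} + 26 \cdot 1\right) = -49023 + \left(105 + 1 + 26\right) = -49023 + 132 = -48891$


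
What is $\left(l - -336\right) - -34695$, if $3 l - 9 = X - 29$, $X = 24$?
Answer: $\frac{105097}{3} \approx 35032.0$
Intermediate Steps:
$l = \frac{4}{3}$ ($l = 3 + \frac{24 - 29}{3} = 3 + \frac{1}{3} \left(-5\right) = 3 - \frac{5}{3} = \frac{4}{3} \approx 1.3333$)
$\left(l - -336\right) - -34695 = \left(\frac{4}{3} - -336\right) - -34695 = \left(\frac{4}{3} + 336\right) + 34695 = \frac{1012}{3} + 34695 = \frac{105097}{3}$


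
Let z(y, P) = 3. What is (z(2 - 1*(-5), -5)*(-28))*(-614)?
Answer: 51576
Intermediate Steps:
(z(2 - 1*(-5), -5)*(-28))*(-614) = (3*(-28))*(-614) = -84*(-614) = 51576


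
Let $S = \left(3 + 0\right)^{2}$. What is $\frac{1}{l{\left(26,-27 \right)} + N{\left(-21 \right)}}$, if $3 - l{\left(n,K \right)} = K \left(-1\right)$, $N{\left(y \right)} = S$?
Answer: $- \frac{1}{15} \approx -0.066667$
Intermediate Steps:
$S = 9$ ($S = 3^{2} = 9$)
$N{\left(y \right)} = 9$
$l{\left(n,K \right)} = 3 + K$ ($l{\left(n,K \right)} = 3 - K \left(-1\right) = 3 - - K = 3 + K$)
$\frac{1}{l{\left(26,-27 \right)} + N{\left(-21 \right)}} = \frac{1}{\left(3 - 27\right) + 9} = \frac{1}{-24 + 9} = \frac{1}{-15} = - \frac{1}{15}$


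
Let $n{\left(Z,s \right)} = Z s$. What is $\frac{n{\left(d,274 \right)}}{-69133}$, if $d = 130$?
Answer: $- \frac{35620}{69133} \approx -0.51524$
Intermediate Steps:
$\frac{n{\left(d,274 \right)}}{-69133} = \frac{130 \cdot 274}{-69133} = 35620 \left(- \frac{1}{69133}\right) = - \frac{35620}{69133}$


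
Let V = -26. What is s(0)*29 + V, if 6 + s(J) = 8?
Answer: 32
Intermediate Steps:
s(J) = 2 (s(J) = -6 + 8 = 2)
s(0)*29 + V = 2*29 - 26 = 58 - 26 = 32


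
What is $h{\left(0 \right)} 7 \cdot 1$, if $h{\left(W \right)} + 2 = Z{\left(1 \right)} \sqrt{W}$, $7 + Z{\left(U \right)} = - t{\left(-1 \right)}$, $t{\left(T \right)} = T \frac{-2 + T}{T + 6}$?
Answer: $-14$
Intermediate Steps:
$t{\left(T \right)} = \frac{T \left(-2 + T\right)}{6 + T}$ ($t{\left(T \right)} = T \frac{-2 + T}{6 + T} = \frac{T \left(-2 + T\right)}{6 + T}$)
$Z{\left(U \right)} = - \frac{38}{5}$ ($Z{\left(U \right)} = -7 - - \frac{-2 - 1}{6 - 1} = -7 - \left(-1\right) \frac{1}{5} \left(-3\right) = -7 - \frac{3}{5} = - \frac{38}{5}$)
$h{\left(W \right)} = -2 - \frac{38 \sqrt{W}}{5}$
$h{\left(0 \right)} 7 \cdot 1 = \left(-2 - \frac{38 \sqrt{0}}{5}\right) 7 \cdot 1 = \left(-2 - 0\right) 7 \cdot 1 = \left(-2 + 0\right) 7 \cdot 1 = \left(-2\right) 7 \cdot 1 = \left(-14\right) 1 = -14$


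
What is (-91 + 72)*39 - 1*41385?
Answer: -42126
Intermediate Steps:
(-91 + 72)*39 - 1*41385 = -19*39 - 41385 = -741 - 41385 = -42126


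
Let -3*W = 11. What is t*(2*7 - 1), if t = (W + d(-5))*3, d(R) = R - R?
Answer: -143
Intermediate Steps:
W = -11/3 (W = -1/3*11 = -11/3 ≈ -3.6667)
d(R) = 0
t = -11 (t = (-11/3 + 0)*3 = -11/3*3 = -11)
t*(2*7 - 1) = -11*(2*7 - 1) = -11*(14 - 1) = -11*13 = -143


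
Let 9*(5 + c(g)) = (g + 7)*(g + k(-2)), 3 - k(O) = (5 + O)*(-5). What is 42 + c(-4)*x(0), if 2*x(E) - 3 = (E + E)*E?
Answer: 83/2 ≈ 41.500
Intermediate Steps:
k(O) = 28 + 5*O (k(O) = 3 - (5 + O)*(-5) = 3 - (-25 - 5*O) = 3 + (25 + 5*O) = 28 + 5*O)
x(E) = 3/2 + E**2 (x(E) = 3/2 + ((E + E)*E)/2 = 3/2 + ((2*E)*E)/2 = 3/2 + (2*E**2)/2 = 3/2 + E**2)
c(g) = -5 + (7 + g)*(18 + g)/9 (c(g) = -5 + ((g + 7)*(g + (28 + 5*(-2))))/9 = -5 + ((7 + g)*(g + (28 - 10)))/9 = -5 + ((7 + g)*(g + 18))/9 = -5 + ((7 + g)*(18 + g))/9 = -5 + (7 + g)*(18 + g)/9)
42 + c(-4)*x(0) = 42 + (9 + (1/9)*(-4)**2 + (25/9)*(-4))*(3/2 + 0**2) = 42 + (9 + (1/9)*16 - 100/9)*(3/2 + 0) = 42 + (9 + 16/9 - 100/9)*(3/2) = 42 - 1/3*3/2 = 42 - 1/2 = 83/2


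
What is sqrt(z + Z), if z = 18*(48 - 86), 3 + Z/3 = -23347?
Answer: I*sqrt(70734) ≈ 265.96*I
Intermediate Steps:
Z = -70050 (Z = -9 + 3*(-23347) = -9 - 70041 = -70050)
z = -684 (z = 18*(-38) = -684)
sqrt(z + Z) = sqrt(-684 - 70050) = sqrt(-70734) = I*sqrt(70734)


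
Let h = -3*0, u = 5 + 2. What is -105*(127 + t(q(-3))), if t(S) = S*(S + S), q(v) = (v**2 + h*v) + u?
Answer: -67095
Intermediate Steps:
u = 7
h = 0
q(v) = 7 + v**2 (q(v) = (v**2 + 0*v) + 7 = (v**2 + 0) + 7 = v**2 + 7 = 7 + v**2)
t(S) = 2*S**2 (t(S) = S*(2*S) = 2*S**2)
-105*(127 + t(q(-3))) = -105*(127 + 2*(7 + (-3)**2)**2) = -105*(127 + 2*(7 + 9)**2) = -105*(127 + 2*16**2) = -105*(127 + 2*256) = -105*(127 + 512) = -105*639 = -67095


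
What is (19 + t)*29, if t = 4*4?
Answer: 1015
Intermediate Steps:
t = 16
(19 + t)*29 = (19 + 16)*29 = 35*29 = 1015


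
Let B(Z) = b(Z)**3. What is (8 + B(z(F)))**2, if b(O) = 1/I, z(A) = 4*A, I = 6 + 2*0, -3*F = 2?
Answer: 2989441/46656 ≈ 64.074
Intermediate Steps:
F = -2/3 (F = -1/3*2 = -2/3 ≈ -0.66667)
I = 6 (I = 6 + 0 = 6)
b(O) = 1/6
B(Z) = 1/216 (B(Z) = (1/6)**3 = 1/216)
(8 + B(z(F)))**2 = (8 + 1/216)**2 = (1729/216)**2 = 2989441/46656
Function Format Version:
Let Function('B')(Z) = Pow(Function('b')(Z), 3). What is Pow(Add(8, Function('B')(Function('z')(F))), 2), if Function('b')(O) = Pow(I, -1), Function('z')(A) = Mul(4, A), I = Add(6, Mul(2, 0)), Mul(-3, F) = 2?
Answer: Rational(2989441, 46656) ≈ 64.074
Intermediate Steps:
F = Rational(-2, 3) (F = Mul(Rational(-1, 3), 2) = Rational(-2, 3) ≈ -0.66667)
I = 6 (I = Add(6, 0) = 6)
Function('b')(O) = Rational(1, 6) (Function('b')(O) = Pow(6, -1) = Rational(1, 6))
Function('B')(Z) = Rational(1, 216) (Function('B')(Z) = Pow(Rational(1, 6), 3) = Rational(1, 216))
Pow(Add(8, Function('B')(Function('z')(F))), 2) = Pow(Add(8, Rational(1, 216)), 2) = Pow(Rational(1729, 216), 2) = Rational(2989441, 46656)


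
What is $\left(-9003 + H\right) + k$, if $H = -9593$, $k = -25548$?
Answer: $-44144$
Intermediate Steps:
$\left(-9003 + H\right) + k = \left(-9003 - 9593\right) - 25548 = -18596 - 25548 = -44144$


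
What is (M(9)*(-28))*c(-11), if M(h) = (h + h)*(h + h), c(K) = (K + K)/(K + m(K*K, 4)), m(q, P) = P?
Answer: -28512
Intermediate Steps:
c(K) = 2*K/(4 + K) (c(K) = (K + K)/(K + 4) = (2*K)/(4 + K) = 2*K/(4 + K))
M(h) = 4*h**2 (M(h) = (2*h)*(2*h) = 4*h**2)
(M(9)*(-28))*c(-11) = ((4*9**2)*(-28))*(2*(-11)/(4 - 11)) = ((4*81)*(-28))*(2*(-11)/(-7)) = (324*(-28))*(2*(-11)*(-1/7)) = -9072*22/7 = -28512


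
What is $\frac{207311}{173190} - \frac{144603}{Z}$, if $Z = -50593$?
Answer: $\frac{35532278993}{8762201670} \approx 4.0552$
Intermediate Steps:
$\frac{207311}{173190} - \frac{144603}{Z} = \frac{207311}{173190} - \frac{144603}{-50593} = 207311 \cdot \frac{1}{173190} - - \frac{144603}{50593} = \frac{207311}{173190} + \frac{144603}{50593} = \frac{35532278993}{8762201670}$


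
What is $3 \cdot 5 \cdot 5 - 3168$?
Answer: $-3093$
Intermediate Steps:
$3 \cdot 5 \cdot 5 - 3168 = 15 \cdot 5 - 3168 = 75 - 3168 = -3093$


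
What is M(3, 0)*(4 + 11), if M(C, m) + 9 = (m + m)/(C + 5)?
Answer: -135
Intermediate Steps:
M(C, m) = -9 + 2*m/(5 + C) (M(C, m) = -9 + (m + m)/(C + 5) = -9 + (2*m)/(5 + C) = -9 + 2*m/(5 + C))
M(3, 0)*(4 + 11) = ((-45 - 9*3 + 2*0)/(5 + 3))*(4 + 11) = ((-45 - 27 + 0)/8)*15 = ((⅛)*(-72))*15 = -9*15 = -135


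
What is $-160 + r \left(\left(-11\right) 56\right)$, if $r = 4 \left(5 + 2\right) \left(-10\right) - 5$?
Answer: $175400$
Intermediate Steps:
$r = -285$ ($r = 4 \cdot 7 \left(-10\right) - 5 = 28 \left(-10\right) - 5 = -280 - 5 = -285$)
$-160 + r \left(\left(-11\right) 56\right) = -160 - 285 \left(\left(-11\right) 56\right) = -160 - -175560 = -160 + 175560 = 175400$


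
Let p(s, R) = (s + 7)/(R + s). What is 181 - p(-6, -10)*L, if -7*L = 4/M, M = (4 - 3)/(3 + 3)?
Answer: 2531/14 ≈ 180.79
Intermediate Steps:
p(s, R) = (7 + s)/(R + s)
M = ⅙ (M = 1/6 = 1*(⅙) = ⅙ ≈ 0.16667)
L = -24/7 (L = -4/(7*⅙) = -4*6/7 = -⅐*24 = -24/7 ≈ -3.4286)
181 - p(-6, -10)*L = 181 - (7 - 6)/(-10 - 6)*(-24)/7 = 181 - 1/(-16)*(-24)/7 = 181 - (-1/16*1)*(-24)/7 = 181 - (-1)*(-24)/(16*7) = 181 - 1*3/14 = 181 - 3/14 = 2531/14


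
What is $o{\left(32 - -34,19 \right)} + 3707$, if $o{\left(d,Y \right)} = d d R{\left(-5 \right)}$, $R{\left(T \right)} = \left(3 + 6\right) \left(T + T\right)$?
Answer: $-388333$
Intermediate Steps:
$R{\left(T \right)} = 18 T$ ($R{\left(T \right)} = 9 \cdot 2 T = 18 T$)
$o{\left(d,Y \right)} = - 90 d^{2}$ ($o{\left(d,Y \right)} = d d 18 \left(-5\right) = d^{2} \left(-90\right) = - 90 d^{2}$)
$o{\left(32 - -34,19 \right)} + 3707 = - 90 \left(32 - -34\right)^{2} + 3707 = - 90 \left(32 + 34\right)^{2} + 3707 = - 90 \cdot 66^{2} + 3707 = \left(-90\right) 4356 + 3707 = -392040 + 3707 = -388333$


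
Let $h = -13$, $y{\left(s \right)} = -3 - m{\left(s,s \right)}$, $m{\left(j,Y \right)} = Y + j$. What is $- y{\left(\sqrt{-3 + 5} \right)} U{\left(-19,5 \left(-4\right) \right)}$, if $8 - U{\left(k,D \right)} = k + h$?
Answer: $120 + 80 \sqrt{2} \approx 233.14$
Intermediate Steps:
$y{\left(s \right)} = -3 - 2 s$ ($y{\left(s \right)} = -3 - \left(s + s\right) = -3 - 2 s$)
$U{\left(k,D \right)} = 21 - k$ ($U{\left(k,D \right)} = 8 - \left(k - 13\right) = 8 - \left(-13 + k\right) = 21 - k$)
$- y{\left(\sqrt{-3 + 5} \right)} U{\left(-19,5 \left(-4\right) \right)} = - (-3 - 2 \sqrt{-3 + 5}) \left(21 - -19\right) = - (-3 - 2 \sqrt{2}) \left(21 + 19\right) = \left(3 + 2 \sqrt{2}\right) 40 = 120 + 80 \sqrt{2}$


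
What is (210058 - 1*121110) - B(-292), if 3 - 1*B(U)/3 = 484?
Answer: 90391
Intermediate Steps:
B(U) = -1443 (B(U) = 9 - 3*484 = 9 - 1452 = -1443)
(210058 - 1*121110) - B(-292) = (210058 - 1*121110) - 1*(-1443) = (210058 - 121110) + 1443 = 88948 + 1443 = 90391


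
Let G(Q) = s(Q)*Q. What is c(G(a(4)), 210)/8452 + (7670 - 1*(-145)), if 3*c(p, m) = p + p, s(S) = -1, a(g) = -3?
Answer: 33026191/4226 ≈ 7815.0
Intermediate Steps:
G(Q) = -Q
c(p, m) = 2*p/3 (c(p, m) = (p + p)/3 = (2*p)/3 = 2*p/3)
c(G(a(4)), 210)/8452 + (7670 - 1*(-145)) = (2*(-1*(-3))/3)/8452 + (7670 - 1*(-145)) = ((2/3)*3)*(1/8452) + (7670 + 145) = 2*(1/8452) + 7815 = 1/4226 + 7815 = 33026191/4226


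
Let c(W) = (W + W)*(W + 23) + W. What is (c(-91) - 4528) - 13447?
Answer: -5690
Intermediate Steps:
c(W) = W + 2*W*(23 + W) (c(W) = (2*W)*(23 + W) + W = 2*W*(23 + W) + W = W + 2*W*(23 + W))
(c(-91) - 4528) - 13447 = (-91*(47 + 2*(-91)) - 4528) - 13447 = (-91*(47 - 182) - 4528) - 13447 = (-91*(-135) - 4528) - 13447 = (12285 - 4528) - 13447 = 7757 - 13447 = -5690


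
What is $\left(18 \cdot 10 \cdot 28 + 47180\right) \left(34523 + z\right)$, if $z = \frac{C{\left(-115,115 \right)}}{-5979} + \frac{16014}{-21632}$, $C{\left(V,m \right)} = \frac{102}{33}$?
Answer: $\frac{320600357443220575}{177839376} \approx 1.8028 \cdot 10^{9}$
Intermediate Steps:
$C{\left(V,m \right)} = \frac{34}{11}$ ($C{\left(V,m \right)} = 102 \cdot \frac{1}{33} = \frac{34}{11}$)
$z = - \frac{526980127}{711357504}$ ($z = \frac{34}{11 \left(-5979\right)} + \frac{16014}{-21632} = \frac{34}{11} \left(- \frac{1}{5979}\right) + 16014 \left(- \frac{1}{21632}\right) = - \frac{34}{65769} - \frac{8007}{10816} = - \frac{526980127}{711357504} \approx -0.74081$)
$\left(18 \cdot 10 \cdot 28 + 47180\right) \left(34523 + z\right) = \left(18 \cdot 10 \cdot 28 + 47180\right) \left(34523 - \frac{526980127}{711357504}\right) = \left(180 \cdot 28 + 47180\right) \frac{24557668130465}{711357504} = \left(5040 + 47180\right) \frac{24557668130465}{711357504} = 52220 \cdot \frac{24557668130465}{711357504} = \frac{320600357443220575}{177839376}$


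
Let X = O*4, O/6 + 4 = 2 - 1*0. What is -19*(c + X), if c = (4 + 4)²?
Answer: -304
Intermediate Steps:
O = -12 (O = -24 + 6*(2 - 1*0) = -24 + 6*(2 + 0) = -24 + 6*2 = -24 + 12 = -12)
c = 64 (c = 8² = 64)
X = -48 (X = -12*4 = -48)
-19*(c + X) = -19*(64 - 48) = -19*16 = -304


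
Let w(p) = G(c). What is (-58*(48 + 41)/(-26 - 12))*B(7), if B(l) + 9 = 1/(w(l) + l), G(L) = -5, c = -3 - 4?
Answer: -43877/38 ≈ -1154.7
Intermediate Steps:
c = -7
w(p) = -5
B(l) = -9 + 1/(-5 + l)
(-58*(48 + 41)/(-26 - 12))*B(7) = (-58*(48 + 41)/(-26 - 12))*((46 - 9*7)/(-5 + 7)) = (-5162/(-38))*((46 - 63)/2) = (-5162*(-1)/38)*((½)*(-17)) = -58*(-89/38)*(-17/2) = (2581/19)*(-17/2) = -43877/38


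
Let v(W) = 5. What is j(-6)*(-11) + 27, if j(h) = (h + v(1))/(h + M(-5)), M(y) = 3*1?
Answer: 70/3 ≈ 23.333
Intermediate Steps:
M(y) = 3
j(h) = (5 + h)/(3 + h) (j(h) = (h + 5)/(h + 3) = (5 + h)/(3 + h))
j(-6)*(-11) + 27 = ((5 - 6)/(3 - 6))*(-11) + 27 = (-1/(-3))*(-11) + 27 = -⅓*(-1)*(-11) + 27 = (⅓)*(-11) + 27 = -11/3 + 27 = 70/3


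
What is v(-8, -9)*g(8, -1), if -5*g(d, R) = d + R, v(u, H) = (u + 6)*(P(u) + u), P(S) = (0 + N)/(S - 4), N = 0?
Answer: -112/5 ≈ -22.400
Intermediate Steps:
P(S) = 0 (P(S) = (0 + 0)/(S - 4) = 0/(-4 + S) = 0)
v(u, H) = u*(6 + u) (v(u, H) = (u + 6)*(0 + u) = (6 + u)*u = u*(6 + u))
g(d, R) = -R/5 - d/5 (g(d, R) = -(d + R)/5 = -(R + d)/5 = -R/5 - d/5)
v(-8, -9)*g(8, -1) = (-8*(6 - 8))*(-⅕*(-1) - ⅕*8) = (-8*(-2))*(⅕ - 8/5) = 16*(-7/5) = -112/5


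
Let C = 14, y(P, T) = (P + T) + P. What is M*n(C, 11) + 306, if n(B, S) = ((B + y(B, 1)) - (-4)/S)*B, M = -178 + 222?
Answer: 27018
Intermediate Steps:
M = 44
y(P, T) = T + 2*P
n(B, S) = B*(1 + 3*B + 4/S) (n(B, S) = ((B + (1 + 2*B)) - (-4)/S)*B = ((1 + 3*B) + 4/S)*B = (1 + 3*B + 4/S)*B = B*(1 + 3*B + 4/S))
M*n(C, 11) + 306 = 44*(14*(4 + 11*(1 + 3*14))/11) + 306 = 44*(14*(1/11)*(4 + 11*(1 + 42))) + 306 = 44*(14*(1/11)*(4 + 11*43)) + 306 = 44*(14*(1/11)*(4 + 473)) + 306 = 44*(14*(1/11)*477) + 306 = 44*(6678/11) + 306 = 26712 + 306 = 27018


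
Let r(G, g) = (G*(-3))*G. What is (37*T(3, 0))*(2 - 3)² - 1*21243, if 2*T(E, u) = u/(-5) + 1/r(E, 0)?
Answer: -1147159/54 ≈ -21244.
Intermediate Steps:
r(G, g) = -3*G² (r(G, g) = (-3*G)*G = -3*G²)
T(E, u) = -1/(6*E²) - u/10 (T(E, u) = (u/(-5) + 1/(-3*E²))/2 = (u*(-⅕) + 1*(-1/(3*E²)))/2 = (-u/5 - 1/(3*E²))/2 = (-1/(3*E²) - u/5)/2 = -1/(6*E²) - u/10)
(37*T(3, 0))*(2 - 3)² - 1*21243 = (37*(-⅙/3² - ⅒*0))*(2 - 3)² - 1*21243 = (37*(-⅙*⅑ + 0))*(-1)² - 21243 = (37*(-1/54 + 0))*1 - 21243 = (37*(-1/54))*1 - 21243 = -37/54*1 - 21243 = -37/54 - 21243 = -1147159/54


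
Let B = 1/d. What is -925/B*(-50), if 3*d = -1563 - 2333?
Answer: -180190000/3 ≈ -6.0063e+7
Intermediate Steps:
d = -3896/3 (d = (-1563 - 2333)/3 = (⅓)*(-3896) = -3896/3 ≈ -1298.7)
B = -3/3896 (B = 1/(-3896/3) = -3/3896 ≈ -0.00077002)
-925/B*(-50) = -925/(-3/3896)*(-50) = -925*(-3896/3)*(-50) = (3603800/3)*(-50) = -180190000/3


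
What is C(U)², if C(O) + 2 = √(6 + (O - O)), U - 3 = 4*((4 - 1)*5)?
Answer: (2 - √6)² ≈ 0.20204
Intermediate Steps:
U = 63 (U = 3 + 4*((4 - 1)*5) = 3 + 4*(3*5) = 3 + 4*15 = 3 + 60 = 63)
C(O) = -2 + √6 (C(O) = -2 + √(6 + (O - O)) = -2 + √(6 + 0) = -2 + √6)
C(U)² = (-2 + √6)²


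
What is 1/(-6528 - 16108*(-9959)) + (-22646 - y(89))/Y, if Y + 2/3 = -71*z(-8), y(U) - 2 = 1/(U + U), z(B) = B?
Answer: -7408645594213/185586831433 ≈ -39.920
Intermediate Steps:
y(U) = 2 + 1/(2*U) (y(U) = 2 + 1/(U + U) = 2 + 1/(2*U))
Y = 1702/3 (Y = -2/3 - 71*(-8) = -2/3 + 568 = 1702/3 ≈ 567.33)
1/(-6528 - 16108*(-9959)) + (-22646 - y(89))/Y = 1/(-6528 - 16108*(-9959)) + (-22646 - (2 + (1/2)/89))/(1702/3) = -1/9959/(-22636) + (-22646 - (2 + (1/2)*(1/89)))*(3/1702) = -1/22636*(-1/9959) + (-22646 - (2 + 1/178))*(3/1702) = 1/225431924 + (-22646 - 1*357/178)*(3/1702) = 1/225431924 + (-22646 - 357/178)*(3/1702) = 1/225431924 - 4031345/178*3/1702 = 1/225431924 - 12094035/302956 = -7408645594213/185586831433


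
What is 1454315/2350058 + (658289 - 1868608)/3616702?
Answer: 603876030157/2124864867179 ≈ 0.28419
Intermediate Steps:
1454315/2350058 + (658289 - 1868608)/3616702 = 1454315*(1/2350058) - 1210319*1/3616702 = 1454315/2350058 - 1210319/3616702 = 603876030157/2124864867179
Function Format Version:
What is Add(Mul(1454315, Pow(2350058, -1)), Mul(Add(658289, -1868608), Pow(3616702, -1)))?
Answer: Rational(603876030157, 2124864867179) ≈ 0.28419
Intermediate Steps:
Add(Mul(1454315, Pow(2350058, -1)), Mul(Add(658289, -1868608), Pow(3616702, -1))) = Add(Mul(1454315, Rational(1, 2350058)), Mul(-1210319, Rational(1, 3616702))) = Add(Rational(1454315, 2350058), Rational(-1210319, 3616702)) = Rational(603876030157, 2124864867179)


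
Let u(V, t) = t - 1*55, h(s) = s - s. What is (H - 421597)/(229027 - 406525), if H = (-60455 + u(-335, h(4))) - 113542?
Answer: 595649/177498 ≈ 3.3558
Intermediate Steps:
h(s) = 0
u(V, t) = -55 + t (u(V, t) = t - 55 = -55 + t)
H = -174052 (H = (-60455 + (-55 + 0)) - 113542 = (-60455 - 55) - 113542 = -60510 - 113542 = -174052)
(H - 421597)/(229027 - 406525) = (-174052 - 421597)/(229027 - 406525) = -595649/(-177498) = -595649*(-1/177498) = 595649/177498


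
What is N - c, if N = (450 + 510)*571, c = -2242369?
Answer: 2790529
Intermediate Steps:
N = 548160 (N = 960*571 = 548160)
N - c = 548160 - 1*(-2242369) = 548160 + 2242369 = 2790529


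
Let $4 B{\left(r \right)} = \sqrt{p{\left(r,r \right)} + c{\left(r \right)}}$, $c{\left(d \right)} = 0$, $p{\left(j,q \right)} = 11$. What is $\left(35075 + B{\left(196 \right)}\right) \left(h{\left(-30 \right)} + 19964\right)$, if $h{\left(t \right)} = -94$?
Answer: $696940250 + \frac{9935 \sqrt{11}}{2} \approx 6.9696 \cdot 10^{8}$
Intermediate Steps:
$B{\left(r \right)} = \frac{\sqrt{11}}{4}$ ($B{\left(r \right)} = \frac{\sqrt{11 + 0}}{4} = \frac{\sqrt{11}}{4}$)
$\left(35075 + B{\left(196 \right)}\right) \left(h{\left(-30 \right)} + 19964\right) = \left(35075 + \frac{\sqrt{11}}{4}\right) \left(-94 + 19964\right) = \left(35075 + \frac{\sqrt{11}}{4}\right) 19870 = 696940250 + \frac{9935 \sqrt{11}}{2}$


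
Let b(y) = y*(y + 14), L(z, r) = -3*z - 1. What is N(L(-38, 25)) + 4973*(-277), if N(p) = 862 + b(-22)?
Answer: -1376483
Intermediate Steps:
L(z, r) = -1 - 3*z
b(y) = y*(14 + y)
N(p) = 1038 (N(p) = 862 - 22*(14 - 22) = 862 - 22*(-8) = 862 + 176 = 1038)
N(L(-38, 25)) + 4973*(-277) = 1038 + 4973*(-277) = 1038 - 1377521 = -1376483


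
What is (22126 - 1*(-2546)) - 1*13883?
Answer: 10789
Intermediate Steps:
(22126 - 1*(-2546)) - 1*13883 = (22126 + 2546) - 13883 = 24672 - 13883 = 10789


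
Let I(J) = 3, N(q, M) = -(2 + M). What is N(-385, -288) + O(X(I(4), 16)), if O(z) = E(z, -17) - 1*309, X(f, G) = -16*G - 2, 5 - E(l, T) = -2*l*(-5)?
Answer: 2562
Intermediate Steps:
N(q, M) = -2 - M
E(l, T) = 5 - 10*l (E(l, T) = 5 - (-2*l)*(-5) = 5 - 10*l)
X(f, G) = -2 - 16*G
O(z) = -304 - 10*z (O(z) = (5 - 10*z) - 1*309 = (5 - 10*z) - 309 = -304 - 10*z)
N(-385, -288) + O(X(I(4), 16)) = (-2 - 1*(-288)) + (-304 - 10*(-2 - 16*16)) = (-2 + 288) + (-304 - 10*(-2 - 256)) = 286 + (-304 - 10*(-258)) = 286 + (-304 + 2580) = 286 + 2276 = 2562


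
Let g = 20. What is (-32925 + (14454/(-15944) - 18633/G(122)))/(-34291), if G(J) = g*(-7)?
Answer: 2287462719/2391968705 ≈ 0.95631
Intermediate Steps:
G(J) = -140 (G(J) = 20*(-7) = -140)
(-32925 + (14454/(-15944) - 18633/G(122)))/(-34291) = (-32925 + (14454/(-15944) - 18633/(-140)))/(-34291) = (-32925 + (14454*(-1/15944) - 18633*(-1/140)))*(-1/34291) = (-32925 + (-7227/7972 + 18633/140))*(-1/34291) = (-32925 + 9220656/69755)*(-1/34291) = -2287462719/69755*(-1/34291) = 2287462719/2391968705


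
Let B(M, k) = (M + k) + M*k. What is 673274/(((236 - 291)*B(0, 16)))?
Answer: -336637/440 ≈ -765.08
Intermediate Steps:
B(M, k) = M + k + M*k
673274/(((236 - 291)*B(0, 16))) = 673274/(((236 - 291)*(0 + 16 + 0*16))) = 673274/((-55*(0 + 16 + 0))) = 673274/((-55*16)) = 673274/(-880) = 673274*(-1/880) = -336637/440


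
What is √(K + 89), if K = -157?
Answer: 2*I*√17 ≈ 8.2462*I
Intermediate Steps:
√(K + 89) = √(-157 + 89) = √(-68) = 2*I*√17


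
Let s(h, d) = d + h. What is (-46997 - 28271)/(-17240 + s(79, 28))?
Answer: 75268/17133 ≈ 4.3932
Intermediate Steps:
(-46997 - 28271)/(-17240 + s(79, 28)) = (-46997 - 28271)/(-17240 + (28 + 79)) = -75268/(-17240 + 107) = -75268/(-17133) = -75268*(-1/17133) = 75268/17133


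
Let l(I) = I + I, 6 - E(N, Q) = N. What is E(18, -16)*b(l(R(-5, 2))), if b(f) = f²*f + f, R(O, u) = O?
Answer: 12120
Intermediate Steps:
E(N, Q) = 6 - N
l(I) = 2*I
b(f) = f + f³ (b(f) = f³ + f = f + f³)
E(18, -16)*b(l(R(-5, 2))) = (6 - 1*18)*(2*(-5) + (2*(-5))³) = (6 - 18)*(-10 + (-10)³) = -12*(-10 - 1000) = -12*(-1010) = 12120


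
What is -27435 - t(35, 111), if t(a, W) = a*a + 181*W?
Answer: -48751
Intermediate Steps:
t(a, W) = a² + 181*W
-27435 - t(35, 111) = -27435 - (35² + 181*111) = -27435 - (1225 + 20091) = -27435 - 1*21316 = -27435 - 21316 = -48751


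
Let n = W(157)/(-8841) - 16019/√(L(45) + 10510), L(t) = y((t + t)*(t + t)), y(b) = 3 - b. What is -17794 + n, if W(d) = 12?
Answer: -52438922/2947 - 16019*√2413/2413 ≈ -18120.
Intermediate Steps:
L(t) = 3 - 4*t² (L(t) = 3 - (t + t)*(t + t) = 3 - 2*t*2*t = 3 - 4*t²)
n = -4/2947 - 16019*√2413/2413 (n = 12/(-8841) - 16019/√((3 - 4*45²) + 10510) = 12*(-1/8841) - 16019/√((3 - 4*2025) + 10510) = -4/2947 - 16019/√((3 - 8100) + 10510) = -4/2947 - 16019/√(-8097 + 10510) = -4/2947 - 16019*√2413/2413 ≈ -326.11)
-17794 + n = -17794 + (-4/2947 - 16019*√2413/2413) = -52438922/2947 - 16019*√2413/2413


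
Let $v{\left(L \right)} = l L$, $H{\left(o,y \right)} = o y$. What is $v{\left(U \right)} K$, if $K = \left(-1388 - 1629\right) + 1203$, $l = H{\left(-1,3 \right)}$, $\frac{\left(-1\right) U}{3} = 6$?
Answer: $-97956$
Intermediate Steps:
$U = -18$ ($U = \left(-3\right) 6 = -18$)
$l = -3$ ($l = \left(-1\right) 3 = -3$)
$v{\left(L \right)} = - 3 L$
$K = -1814$ ($K = -3017 + 1203 = -1814$)
$v{\left(U \right)} K = \left(-3\right) \left(-18\right) \left(-1814\right) = 54 \left(-1814\right) = -97956$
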